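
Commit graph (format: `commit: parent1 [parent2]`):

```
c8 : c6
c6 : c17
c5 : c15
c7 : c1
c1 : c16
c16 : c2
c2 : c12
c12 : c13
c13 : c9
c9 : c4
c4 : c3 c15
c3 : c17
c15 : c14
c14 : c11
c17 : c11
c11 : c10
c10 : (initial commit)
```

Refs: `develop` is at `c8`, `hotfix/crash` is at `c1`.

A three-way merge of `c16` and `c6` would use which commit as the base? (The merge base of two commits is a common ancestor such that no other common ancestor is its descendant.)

c17

Ancestors of c16: {c10, c11, c12, c13, c14, c15, c16, c17, c2, c3, c4, c9}.
Ancestors of c6: {c10, c11, c17, c6}.
Common ancestors: {c10, c11, c17}.
Among these, c17 is not an ancestor of any other common ancestor — it is the merge base.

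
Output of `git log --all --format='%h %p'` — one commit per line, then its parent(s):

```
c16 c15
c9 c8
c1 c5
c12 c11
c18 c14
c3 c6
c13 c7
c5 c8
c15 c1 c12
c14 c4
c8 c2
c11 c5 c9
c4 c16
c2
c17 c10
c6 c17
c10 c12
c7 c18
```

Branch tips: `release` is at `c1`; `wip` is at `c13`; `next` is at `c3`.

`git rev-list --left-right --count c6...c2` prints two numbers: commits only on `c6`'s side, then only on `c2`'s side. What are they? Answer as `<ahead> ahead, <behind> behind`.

Reachable from c6: {c10, c11, c12, c17, c2, c5, c6, c8, c9}.
Reachable from c2: {c2}.
Only in c6's history (ahead): {c10, c11, c12, c17, c5, c6, c8, c9} — 8.
Only in c2's history (behind): {} — 0.

8 ahead, 0 behind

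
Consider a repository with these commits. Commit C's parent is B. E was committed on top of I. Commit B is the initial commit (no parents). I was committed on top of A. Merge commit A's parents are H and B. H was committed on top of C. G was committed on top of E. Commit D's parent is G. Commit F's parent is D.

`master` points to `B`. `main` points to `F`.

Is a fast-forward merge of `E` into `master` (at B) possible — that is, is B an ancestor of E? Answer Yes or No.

A fast-forward from B to E is possible iff B is an ancestor of E.
Ancestors of E: {A, B, C, E, H, I}.
B is among them, so fast-forward is possible.

Yes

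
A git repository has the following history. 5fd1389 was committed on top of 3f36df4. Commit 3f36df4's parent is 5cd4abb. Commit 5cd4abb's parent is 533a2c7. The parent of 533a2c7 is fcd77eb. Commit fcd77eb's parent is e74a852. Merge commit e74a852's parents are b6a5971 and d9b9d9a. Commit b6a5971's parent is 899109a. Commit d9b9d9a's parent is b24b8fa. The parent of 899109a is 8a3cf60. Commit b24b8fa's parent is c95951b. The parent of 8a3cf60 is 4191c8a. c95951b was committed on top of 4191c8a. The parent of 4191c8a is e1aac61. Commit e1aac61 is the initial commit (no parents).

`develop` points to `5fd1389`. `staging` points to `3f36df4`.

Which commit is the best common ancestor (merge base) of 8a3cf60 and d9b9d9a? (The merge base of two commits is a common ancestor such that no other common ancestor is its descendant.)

4191c8a

Ancestors of 8a3cf60: {4191c8a, 8a3cf60, e1aac61}.
Ancestors of d9b9d9a: {4191c8a, b24b8fa, c95951b, d9b9d9a, e1aac61}.
Common ancestors: {4191c8a, e1aac61}.
Among these, 4191c8a is not an ancestor of any other common ancestor — it is the merge base.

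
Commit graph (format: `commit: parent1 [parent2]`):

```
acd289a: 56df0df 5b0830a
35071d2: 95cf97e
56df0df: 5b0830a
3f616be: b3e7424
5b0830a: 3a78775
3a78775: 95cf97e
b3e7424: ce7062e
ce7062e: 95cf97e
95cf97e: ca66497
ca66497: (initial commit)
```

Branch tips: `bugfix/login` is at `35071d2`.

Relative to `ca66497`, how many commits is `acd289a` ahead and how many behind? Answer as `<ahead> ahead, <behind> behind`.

5 ahead, 0 behind

Reachable from acd289a: {3a78775, 56df0df, 5b0830a, 95cf97e, acd289a, ca66497}.
Reachable from ca66497: {ca66497}.
Only in acd289a's history (ahead): {3a78775, 56df0df, 5b0830a, 95cf97e, acd289a} — 5.
Only in ca66497's history (behind): {} — 0.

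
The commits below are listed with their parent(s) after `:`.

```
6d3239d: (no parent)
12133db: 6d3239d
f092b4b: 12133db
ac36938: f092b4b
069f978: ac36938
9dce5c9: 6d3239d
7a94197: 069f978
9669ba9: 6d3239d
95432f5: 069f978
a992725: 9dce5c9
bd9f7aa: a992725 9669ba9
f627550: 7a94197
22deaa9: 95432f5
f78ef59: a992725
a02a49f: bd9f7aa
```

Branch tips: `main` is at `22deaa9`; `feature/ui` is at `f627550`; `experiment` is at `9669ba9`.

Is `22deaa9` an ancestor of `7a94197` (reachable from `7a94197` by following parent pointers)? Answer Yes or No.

Ancestors of 7a94197: {069f978, 12133db, 6d3239d, 7a94197, ac36938, f092b4b}.
22deaa9 is not in that set, so it is not an ancestor of 7a94197.

No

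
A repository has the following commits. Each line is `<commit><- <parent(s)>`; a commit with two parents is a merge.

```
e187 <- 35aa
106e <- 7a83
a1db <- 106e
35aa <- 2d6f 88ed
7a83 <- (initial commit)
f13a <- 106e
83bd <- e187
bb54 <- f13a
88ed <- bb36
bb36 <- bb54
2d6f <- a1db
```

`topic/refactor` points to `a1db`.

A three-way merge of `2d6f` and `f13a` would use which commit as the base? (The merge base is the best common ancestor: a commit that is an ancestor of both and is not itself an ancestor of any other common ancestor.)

Ancestors of 2d6f: {106e, 2d6f, 7a83, a1db}.
Ancestors of f13a: {106e, 7a83, f13a}.
Common ancestors: {106e, 7a83}.
Among these, 106e is not an ancestor of any other common ancestor — it is the merge base.

106e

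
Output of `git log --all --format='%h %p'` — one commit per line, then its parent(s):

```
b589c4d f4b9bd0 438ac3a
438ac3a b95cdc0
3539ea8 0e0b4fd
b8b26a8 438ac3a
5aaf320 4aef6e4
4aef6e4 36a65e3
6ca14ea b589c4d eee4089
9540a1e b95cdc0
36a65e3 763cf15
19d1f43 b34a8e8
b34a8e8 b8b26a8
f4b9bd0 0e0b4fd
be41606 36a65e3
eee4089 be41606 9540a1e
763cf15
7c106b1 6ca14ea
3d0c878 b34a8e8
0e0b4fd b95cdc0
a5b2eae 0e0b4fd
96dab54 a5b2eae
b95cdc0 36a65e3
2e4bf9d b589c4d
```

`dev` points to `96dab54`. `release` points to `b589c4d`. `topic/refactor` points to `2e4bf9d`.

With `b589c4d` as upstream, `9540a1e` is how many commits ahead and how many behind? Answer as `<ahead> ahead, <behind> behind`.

1 ahead, 4 behind

Reachable from 9540a1e: {36a65e3, 763cf15, 9540a1e, b95cdc0}.
Reachable from b589c4d: {0e0b4fd, 36a65e3, 438ac3a, 763cf15, b589c4d, b95cdc0, f4b9bd0}.
Only in 9540a1e's history (ahead): {9540a1e} — 1.
Only in b589c4d's history (behind): {0e0b4fd, 438ac3a, b589c4d, f4b9bd0} — 4.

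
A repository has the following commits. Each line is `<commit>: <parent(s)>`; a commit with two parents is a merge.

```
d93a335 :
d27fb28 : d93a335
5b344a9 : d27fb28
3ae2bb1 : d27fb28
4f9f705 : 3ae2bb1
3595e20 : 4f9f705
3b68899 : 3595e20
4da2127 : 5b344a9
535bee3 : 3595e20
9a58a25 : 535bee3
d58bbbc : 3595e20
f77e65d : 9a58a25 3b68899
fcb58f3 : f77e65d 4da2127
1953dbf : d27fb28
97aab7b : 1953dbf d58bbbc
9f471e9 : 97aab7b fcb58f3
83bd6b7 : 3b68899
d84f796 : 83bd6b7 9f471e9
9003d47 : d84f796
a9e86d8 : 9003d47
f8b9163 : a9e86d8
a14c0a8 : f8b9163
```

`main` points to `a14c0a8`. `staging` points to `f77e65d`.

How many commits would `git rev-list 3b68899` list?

6

Walking parent pointers from 3b68899: reachable set = {3595e20, 3ae2bb1, 3b68899, 4f9f705, d27fb28, d93a335}.
That is 6 commits.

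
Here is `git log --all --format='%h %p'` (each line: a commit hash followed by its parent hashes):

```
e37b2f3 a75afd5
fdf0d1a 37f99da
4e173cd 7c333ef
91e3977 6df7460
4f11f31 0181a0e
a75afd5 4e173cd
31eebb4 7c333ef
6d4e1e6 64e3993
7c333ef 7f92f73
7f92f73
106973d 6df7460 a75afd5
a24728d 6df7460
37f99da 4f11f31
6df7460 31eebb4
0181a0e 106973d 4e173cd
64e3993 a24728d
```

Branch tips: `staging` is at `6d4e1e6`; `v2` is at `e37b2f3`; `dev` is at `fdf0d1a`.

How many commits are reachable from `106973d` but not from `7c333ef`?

Reachable from 106973d: {106973d, 31eebb4, 4e173cd, 6df7460, 7c333ef, 7f92f73, a75afd5}.
Reachable from 7c333ef: {7c333ef, 7f92f73}.
In 106973d's history but not 7c333ef's: {106973d, 31eebb4, 4e173cd, 6df7460, a75afd5} — 5 commits.

5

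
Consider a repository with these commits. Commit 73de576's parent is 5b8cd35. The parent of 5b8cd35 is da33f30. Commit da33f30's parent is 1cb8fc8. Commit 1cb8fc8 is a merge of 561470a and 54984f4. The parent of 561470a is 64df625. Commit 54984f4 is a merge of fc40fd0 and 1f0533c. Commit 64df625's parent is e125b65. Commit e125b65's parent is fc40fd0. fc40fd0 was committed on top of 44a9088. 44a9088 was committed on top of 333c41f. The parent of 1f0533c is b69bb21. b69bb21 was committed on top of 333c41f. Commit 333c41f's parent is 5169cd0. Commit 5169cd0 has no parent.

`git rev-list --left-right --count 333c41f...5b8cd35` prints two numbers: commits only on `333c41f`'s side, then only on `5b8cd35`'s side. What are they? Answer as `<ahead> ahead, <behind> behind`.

0 ahead, 11 behind

Reachable from 333c41f: {333c41f, 5169cd0}.
Reachable from 5b8cd35: {1cb8fc8, 1f0533c, 333c41f, 44a9088, 5169cd0, 54984f4, 561470a, 5b8cd35, 64df625, b69bb21, da33f30, e125b65, fc40fd0}.
Only in 333c41f's history (ahead): {} — 0.
Only in 5b8cd35's history (behind): {1cb8fc8, 1f0533c, 44a9088, 54984f4, 561470a, 5b8cd35, 64df625, b69bb21, da33f30, e125b65, fc40fd0} — 11.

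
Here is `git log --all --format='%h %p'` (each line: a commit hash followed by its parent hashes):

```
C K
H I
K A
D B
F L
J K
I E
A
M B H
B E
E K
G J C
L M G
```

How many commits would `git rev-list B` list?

Walking parent pointers from B: reachable set = {A, B, E, K}.
That is 4 commits.

4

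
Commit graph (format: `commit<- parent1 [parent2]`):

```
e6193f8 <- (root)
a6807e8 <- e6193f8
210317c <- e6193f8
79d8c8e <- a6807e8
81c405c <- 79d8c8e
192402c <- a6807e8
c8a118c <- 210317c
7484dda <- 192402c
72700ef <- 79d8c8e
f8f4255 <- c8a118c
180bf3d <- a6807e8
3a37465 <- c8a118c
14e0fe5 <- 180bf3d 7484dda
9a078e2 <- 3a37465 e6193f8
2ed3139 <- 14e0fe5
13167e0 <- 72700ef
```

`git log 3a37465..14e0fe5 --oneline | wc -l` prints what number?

5

Reachable from 14e0fe5: {14e0fe5, 180bf3d, 192402c, 7484dda, a6807e8, e6193f8}.
Reachable from 3a37465: {210317c, 3a37465, c8a118c, e6193f8}.
In 14e0fe5's history but not 3a37465's: {14e0fe5, 180bf3d, 192402c, 7484dda, a6807e8} — 5 commits.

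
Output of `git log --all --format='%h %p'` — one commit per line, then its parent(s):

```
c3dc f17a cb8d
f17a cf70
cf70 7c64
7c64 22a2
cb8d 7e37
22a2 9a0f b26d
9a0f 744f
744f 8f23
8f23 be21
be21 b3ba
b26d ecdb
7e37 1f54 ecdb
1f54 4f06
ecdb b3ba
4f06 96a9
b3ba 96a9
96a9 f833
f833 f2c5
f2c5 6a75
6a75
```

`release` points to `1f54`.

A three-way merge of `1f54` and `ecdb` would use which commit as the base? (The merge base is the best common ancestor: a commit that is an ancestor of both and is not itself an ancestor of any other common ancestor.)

Ancestors of 1f54: {1f54, 4f06, 6a75, 96a9, f2c5, f833}.
Ancestors of ecdb: {6a75, 96a9, b3ba, ecdb, f2c5, f833}.
Common ancestors: {6a75, 96a9, f2c5, f833}.
Among these, 96a9 is not an ancestor of any other common ancestor — it is the merge base.

96a9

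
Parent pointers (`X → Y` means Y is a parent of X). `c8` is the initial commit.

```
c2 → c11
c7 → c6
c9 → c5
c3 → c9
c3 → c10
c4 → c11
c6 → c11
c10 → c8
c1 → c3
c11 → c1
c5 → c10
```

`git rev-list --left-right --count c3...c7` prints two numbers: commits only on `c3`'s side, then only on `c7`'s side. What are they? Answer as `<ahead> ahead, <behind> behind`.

Reachable from c3: {c10, c3, c5, c8, c9}.
Reachable from c7: {c1, c10, c11, c3, c5, c6, c7, c8, c9}.
Only in c3's history (ahead): {} — 0.
Only in c7's history (behind): {c1, c11, c6, c7} — 4.

0 ahead, 4 behind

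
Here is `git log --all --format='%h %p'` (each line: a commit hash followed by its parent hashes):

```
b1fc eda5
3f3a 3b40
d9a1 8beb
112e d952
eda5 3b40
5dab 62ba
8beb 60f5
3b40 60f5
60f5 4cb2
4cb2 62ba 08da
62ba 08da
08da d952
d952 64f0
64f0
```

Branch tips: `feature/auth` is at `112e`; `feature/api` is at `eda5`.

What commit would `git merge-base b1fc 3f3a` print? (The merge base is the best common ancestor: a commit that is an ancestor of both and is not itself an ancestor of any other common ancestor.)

3b40

Ancestors of b1fc: {08da, 3b40, 4cb2, 60f5, 62ba, 64f0, b1fc, d952, eda5}.
Ancestors of 3f3a: {08da, 3b40, 3f3a, 4cb2, 60f5, 62ba, 64f0, d952}.
Common ancestors: {08da, 3b40, 4cb2, 60f5, 62ba, 64f0, d952}.
Among these, 3b40 is not an ancestor of any other common ancestor — it is the merge base.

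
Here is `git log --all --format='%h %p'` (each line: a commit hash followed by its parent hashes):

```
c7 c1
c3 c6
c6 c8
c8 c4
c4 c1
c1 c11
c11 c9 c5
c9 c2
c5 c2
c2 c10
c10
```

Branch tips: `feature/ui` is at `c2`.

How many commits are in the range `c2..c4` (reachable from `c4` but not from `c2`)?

Reachable from c4: {c1, c10, c11, c2, c4, c5, c9}.
Reachable from c2: {c10, c2}.
In c4's history but not c2's: {c1, c11, c4, c5, c9} — 5 commits.

5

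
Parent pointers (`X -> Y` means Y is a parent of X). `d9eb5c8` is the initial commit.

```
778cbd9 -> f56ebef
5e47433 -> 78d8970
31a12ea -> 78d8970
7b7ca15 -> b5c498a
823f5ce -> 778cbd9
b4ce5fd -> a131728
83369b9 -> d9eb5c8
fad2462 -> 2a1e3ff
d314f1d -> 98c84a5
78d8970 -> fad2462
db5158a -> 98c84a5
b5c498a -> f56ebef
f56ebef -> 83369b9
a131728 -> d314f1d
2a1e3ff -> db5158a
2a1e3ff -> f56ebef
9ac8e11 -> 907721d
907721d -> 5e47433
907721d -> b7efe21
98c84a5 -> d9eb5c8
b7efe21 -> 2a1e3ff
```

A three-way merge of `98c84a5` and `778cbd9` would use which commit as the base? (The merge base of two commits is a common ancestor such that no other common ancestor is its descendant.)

d9eb5c8

Ancestors of 98c84a5: {98c84a5, d9eb5c8}.
Ancestors of 778cbd9: {778cbd9, 83369b9, d9eb5c8, f56ebef}.
Common ancestors: {d9eb5c8}.
The only common ancestor is d9eb5c8, so it is the merge base.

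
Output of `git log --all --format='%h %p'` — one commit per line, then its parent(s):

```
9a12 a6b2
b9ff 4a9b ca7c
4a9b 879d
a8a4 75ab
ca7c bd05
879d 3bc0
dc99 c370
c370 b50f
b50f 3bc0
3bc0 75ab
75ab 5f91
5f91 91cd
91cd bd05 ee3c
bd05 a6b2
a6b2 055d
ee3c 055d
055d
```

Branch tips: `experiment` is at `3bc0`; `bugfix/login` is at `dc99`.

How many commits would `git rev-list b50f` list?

Walking parent pointers from b50f: reachable set = {055d, 3bc0, 5f91, 75ab, 91cd, a6b2, b50f, bd05, ee3c}.
That is 9 commits.

9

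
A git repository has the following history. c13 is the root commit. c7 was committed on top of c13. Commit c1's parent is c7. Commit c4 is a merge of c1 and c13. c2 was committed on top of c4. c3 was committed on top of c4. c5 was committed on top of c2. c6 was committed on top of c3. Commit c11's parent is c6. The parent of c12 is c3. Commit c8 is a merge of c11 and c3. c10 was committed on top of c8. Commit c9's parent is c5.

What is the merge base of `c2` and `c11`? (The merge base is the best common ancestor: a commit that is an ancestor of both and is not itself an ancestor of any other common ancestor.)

Ancestors of c2: {c1, c13, c2, c4, c7}.
Ancestors of c11: {c1, c11, c13, c3, c4, c6, c7}.
Common ancestors: {c1, c13, c4, c7}.
Among these, c4 is not an ancestor of any other common ancestor — it is the merge base.

c4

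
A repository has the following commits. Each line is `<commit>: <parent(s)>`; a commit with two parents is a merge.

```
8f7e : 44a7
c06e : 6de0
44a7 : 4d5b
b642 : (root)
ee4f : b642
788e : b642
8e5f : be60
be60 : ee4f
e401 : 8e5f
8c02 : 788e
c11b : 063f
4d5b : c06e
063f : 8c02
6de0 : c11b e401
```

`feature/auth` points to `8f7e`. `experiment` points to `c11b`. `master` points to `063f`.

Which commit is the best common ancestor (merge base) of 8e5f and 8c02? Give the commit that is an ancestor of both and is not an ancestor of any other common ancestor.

b642

Ancestors of 8e5f: {8e5f, b642, be60, ee4f}.
Ancestors of 8c02: {788e, 8c02, b642}.
Common ancestors: {b642}.
The only common ancestor is b642, so it is the merge base.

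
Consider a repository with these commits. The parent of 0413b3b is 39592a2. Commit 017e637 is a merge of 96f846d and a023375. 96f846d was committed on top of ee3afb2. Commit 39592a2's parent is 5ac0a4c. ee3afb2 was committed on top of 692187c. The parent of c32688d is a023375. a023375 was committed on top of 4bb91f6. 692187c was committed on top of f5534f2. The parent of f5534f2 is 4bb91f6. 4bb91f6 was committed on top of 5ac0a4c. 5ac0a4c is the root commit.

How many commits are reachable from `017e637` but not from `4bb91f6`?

6

Reachable from 017e637: {017e637, 4bb91f6, 5ac0a4c, 692187c, 96f846d, a023375, ee3afb2, f5534f2}.
Reachable from 4bb91f6: {4bb91f6, 5ac0a4c}.
In 017e637's history but not 4bb91f6's: {017e637, 692187c, 96f846d, a023375, ee3afb2, f5534f2} — 6 commits.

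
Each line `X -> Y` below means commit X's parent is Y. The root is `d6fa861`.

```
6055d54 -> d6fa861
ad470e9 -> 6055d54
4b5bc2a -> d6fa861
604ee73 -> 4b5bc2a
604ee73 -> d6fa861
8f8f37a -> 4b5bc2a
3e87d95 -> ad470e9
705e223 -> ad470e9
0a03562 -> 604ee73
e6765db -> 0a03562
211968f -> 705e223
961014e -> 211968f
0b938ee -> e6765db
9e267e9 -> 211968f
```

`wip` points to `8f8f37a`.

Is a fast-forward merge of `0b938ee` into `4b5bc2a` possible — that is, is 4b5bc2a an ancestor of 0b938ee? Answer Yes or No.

A fast-forward from 4b5bc2a to 0b938ee is possible iff 4b5bc2a is an ancestor of 0b938ee.
Ancestors of 0b938ee: {0a03562, 0b938ee, 4b5bc2a, 604ee73, d6fa861, e6765db}.
4b5bc2a is among them, so fast-forward is possible.

Yes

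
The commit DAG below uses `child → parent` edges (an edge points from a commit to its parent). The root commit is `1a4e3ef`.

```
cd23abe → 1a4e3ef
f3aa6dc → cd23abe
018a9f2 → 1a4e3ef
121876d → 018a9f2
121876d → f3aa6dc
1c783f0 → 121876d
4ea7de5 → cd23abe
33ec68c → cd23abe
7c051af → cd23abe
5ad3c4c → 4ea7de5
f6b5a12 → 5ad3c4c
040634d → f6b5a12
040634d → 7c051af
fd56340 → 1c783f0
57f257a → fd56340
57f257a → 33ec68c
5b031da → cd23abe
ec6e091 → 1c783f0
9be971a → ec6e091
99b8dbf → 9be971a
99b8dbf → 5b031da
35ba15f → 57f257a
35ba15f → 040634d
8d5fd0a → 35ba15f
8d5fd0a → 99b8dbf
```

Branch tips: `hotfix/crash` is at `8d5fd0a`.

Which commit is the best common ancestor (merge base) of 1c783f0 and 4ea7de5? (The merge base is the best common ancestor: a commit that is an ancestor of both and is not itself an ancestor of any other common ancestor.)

Ancestors of 1c783f0: {018a9f2, 121876d, 1a4e3ef, 1c783f0, cd23abe, f3aa6dc}.
Ancestors of 4ea7de5: {1a4e3ef, 4ea7de5, cd23abe}.
Common ancestors: {1a4e3ef, cd23abe}.
Among these, cd23abe is not an ancestor of any other common ancestor — it is the merge base.

cd23abe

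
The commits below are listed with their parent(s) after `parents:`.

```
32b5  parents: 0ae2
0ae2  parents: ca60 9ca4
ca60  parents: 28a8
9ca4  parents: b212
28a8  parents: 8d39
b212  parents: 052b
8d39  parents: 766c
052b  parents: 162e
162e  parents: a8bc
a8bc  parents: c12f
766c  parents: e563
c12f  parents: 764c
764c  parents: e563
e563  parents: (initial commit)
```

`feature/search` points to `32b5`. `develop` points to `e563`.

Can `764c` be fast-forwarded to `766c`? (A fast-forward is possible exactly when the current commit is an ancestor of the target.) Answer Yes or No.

No

A fast-forward from 764c to 766c is possible iff 764c is an ancestor of 766c.
Ancestors of 766c: {766c, e563}.
764c is not among them, so fast-forward is not possible.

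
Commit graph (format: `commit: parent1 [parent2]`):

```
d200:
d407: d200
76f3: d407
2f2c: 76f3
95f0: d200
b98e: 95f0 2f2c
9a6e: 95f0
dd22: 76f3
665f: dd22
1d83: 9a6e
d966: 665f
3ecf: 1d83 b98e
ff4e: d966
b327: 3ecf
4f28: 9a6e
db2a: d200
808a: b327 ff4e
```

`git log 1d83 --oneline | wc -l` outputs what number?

4

Walking parent pointers from 1d83: reachable set = {1d83, 95f0, 9a6e, d200}.
That is 4 commits.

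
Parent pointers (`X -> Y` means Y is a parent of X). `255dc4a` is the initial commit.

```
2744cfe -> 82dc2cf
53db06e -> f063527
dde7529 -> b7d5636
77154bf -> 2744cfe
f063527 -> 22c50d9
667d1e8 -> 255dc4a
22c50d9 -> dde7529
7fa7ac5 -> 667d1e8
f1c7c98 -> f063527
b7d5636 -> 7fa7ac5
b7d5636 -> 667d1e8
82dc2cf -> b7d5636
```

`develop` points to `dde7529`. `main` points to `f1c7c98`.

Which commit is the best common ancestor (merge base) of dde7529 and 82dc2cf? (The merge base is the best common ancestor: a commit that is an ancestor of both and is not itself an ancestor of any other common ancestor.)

b7d5636

Ancestors of dde7529: {255dc4a, 667d1e8, 7fa7ac5, b7d5636, dde7529}.
Ancestors of 82dc2cf: {255dc4a, 667d1e8, 7fa7ac5, 82dc2cf, b7d5636}.
Common ancestors: {255dc4a, 667d1e8, 7fa7ac5, b7d5636}.
Among these, b7d5636 is not an ancestor of any other common ancestor — it is the merge base.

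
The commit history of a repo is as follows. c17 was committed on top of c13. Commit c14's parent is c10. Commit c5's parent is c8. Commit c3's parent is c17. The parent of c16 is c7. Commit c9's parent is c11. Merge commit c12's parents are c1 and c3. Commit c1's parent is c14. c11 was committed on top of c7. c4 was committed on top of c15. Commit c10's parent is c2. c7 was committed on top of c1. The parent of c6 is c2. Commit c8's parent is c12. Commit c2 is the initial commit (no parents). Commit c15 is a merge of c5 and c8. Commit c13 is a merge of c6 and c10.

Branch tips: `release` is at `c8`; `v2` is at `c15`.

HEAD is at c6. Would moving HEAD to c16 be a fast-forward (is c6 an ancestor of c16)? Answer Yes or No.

A fast-forward from c6 to c16 is possible iff c6 is an ancestor of c16.
Ancestors of c16: {c1, c10, c14, c16, c2, c7}.
c6 is not among them, so fast-forward is not possible.

No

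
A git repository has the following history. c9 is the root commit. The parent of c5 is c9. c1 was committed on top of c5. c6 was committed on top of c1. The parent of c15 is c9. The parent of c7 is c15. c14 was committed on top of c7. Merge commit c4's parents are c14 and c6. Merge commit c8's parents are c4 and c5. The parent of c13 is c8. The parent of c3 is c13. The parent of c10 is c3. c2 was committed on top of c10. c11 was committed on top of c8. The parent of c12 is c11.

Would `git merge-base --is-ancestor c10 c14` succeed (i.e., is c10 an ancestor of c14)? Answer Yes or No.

Ancestors of c14: {c14, c15, c7, c9}.
c10 is not in that set, so it is not an ancestor of c14.

No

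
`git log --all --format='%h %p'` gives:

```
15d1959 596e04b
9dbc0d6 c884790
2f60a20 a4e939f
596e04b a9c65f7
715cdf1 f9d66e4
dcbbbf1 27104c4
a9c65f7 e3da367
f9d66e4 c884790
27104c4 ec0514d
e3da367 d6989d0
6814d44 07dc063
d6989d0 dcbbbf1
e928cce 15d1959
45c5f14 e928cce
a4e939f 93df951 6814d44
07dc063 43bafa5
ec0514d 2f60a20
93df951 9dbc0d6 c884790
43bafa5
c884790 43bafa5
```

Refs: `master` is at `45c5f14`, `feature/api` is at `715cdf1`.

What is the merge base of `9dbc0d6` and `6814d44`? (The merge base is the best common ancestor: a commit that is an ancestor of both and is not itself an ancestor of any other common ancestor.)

Ancestors of 9dbc0d6: {43bafa5, 9dbc0d6, c884790}.
Ancestors of 6814d44: {07dc063, 43bafa5, 6814d44}.
Common ancestors: {43bafa5}.
The only common ancestor is 43bafa5, so it is the merge base.

43bafa5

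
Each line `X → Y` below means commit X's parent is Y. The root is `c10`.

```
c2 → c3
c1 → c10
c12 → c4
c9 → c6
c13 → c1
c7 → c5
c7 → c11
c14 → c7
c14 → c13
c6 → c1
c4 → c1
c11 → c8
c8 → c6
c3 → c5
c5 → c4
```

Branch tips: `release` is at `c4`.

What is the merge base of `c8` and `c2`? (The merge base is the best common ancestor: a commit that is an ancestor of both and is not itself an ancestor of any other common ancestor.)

c1

Ancestors of c8: {c1, c10, c6, c8}.
Ancestors of c2: {c1, c10, c2, c3, c4, c5}.
Common ancestors: {c1, c10}.
Among these, c1 is not an ancestor of any other common ancestor — it is the merge base.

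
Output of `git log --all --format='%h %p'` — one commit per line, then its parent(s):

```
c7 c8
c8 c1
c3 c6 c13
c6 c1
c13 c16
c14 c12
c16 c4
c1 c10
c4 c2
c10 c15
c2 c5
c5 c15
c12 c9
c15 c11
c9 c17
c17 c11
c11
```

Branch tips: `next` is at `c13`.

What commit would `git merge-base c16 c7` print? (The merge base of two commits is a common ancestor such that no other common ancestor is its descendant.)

Ancestors of c16: {c11, c15, c16, c2, c4, c5}.
Ancestors of c7: {c1, c10, c11, c15, c7, c8}.
Common ancestors: {c11, c15}.
Among these, c15 is not an ancestor of any other common ancestor — it is the merge base.

c15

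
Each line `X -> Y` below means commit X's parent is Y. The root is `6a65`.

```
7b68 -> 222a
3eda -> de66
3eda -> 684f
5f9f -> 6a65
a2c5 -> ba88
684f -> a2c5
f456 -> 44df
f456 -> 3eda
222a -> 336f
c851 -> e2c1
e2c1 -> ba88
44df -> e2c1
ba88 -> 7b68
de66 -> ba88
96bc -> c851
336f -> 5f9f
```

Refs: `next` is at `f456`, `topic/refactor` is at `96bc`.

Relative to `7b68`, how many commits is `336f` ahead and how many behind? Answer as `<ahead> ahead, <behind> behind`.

0 ahead, 2 behind

Reachable from 336f: {336f, 5f9f, 6a65}.
Reachable from 7b68: {222a, 336f, 5f9f, 6a65, 7b68}.
Only in 336f's history (ahead): {} — 0.
Only in 7b68's history (behind): {222a, 7b68} — 2.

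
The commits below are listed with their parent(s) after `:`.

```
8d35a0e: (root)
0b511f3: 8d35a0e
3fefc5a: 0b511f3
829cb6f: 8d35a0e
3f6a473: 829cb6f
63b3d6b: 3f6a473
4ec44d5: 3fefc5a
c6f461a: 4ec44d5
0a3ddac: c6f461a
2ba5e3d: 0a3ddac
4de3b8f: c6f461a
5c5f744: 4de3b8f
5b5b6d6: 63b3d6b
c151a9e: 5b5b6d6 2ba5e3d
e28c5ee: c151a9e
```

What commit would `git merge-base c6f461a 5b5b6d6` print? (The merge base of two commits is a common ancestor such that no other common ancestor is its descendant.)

8d35a0e

Ancestors of c6f461a: {0b511f3, 3fefc5a, 4ec44d5, 8d35a0e, c6f461a}.
Ancestors of 5b5b6d6: {3f6a473, 5b5b6d6, 63b3d6b, 829cb6f, 8d35a0e}.
Common ancestors: {8d35a0e}.
The only common ancestor is 8d35a0e, so it is the merge base.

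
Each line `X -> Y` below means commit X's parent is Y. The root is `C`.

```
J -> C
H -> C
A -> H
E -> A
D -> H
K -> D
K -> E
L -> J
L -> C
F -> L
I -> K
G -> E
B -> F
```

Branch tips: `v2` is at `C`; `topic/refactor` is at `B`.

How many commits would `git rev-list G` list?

5

Walking parent pointers from G: reachable set = {A, C, E, G, H}.
That is 5 commits.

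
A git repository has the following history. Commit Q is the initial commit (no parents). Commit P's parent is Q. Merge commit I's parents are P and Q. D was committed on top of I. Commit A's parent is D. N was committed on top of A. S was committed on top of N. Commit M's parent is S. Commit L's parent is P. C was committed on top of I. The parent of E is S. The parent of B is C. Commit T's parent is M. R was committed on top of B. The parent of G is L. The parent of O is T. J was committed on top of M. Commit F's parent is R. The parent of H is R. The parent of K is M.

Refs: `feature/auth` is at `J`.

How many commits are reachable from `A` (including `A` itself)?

5

Walking parent pointers from A: reachable set = {A, D, I, P, Q}.
That is 5 commits.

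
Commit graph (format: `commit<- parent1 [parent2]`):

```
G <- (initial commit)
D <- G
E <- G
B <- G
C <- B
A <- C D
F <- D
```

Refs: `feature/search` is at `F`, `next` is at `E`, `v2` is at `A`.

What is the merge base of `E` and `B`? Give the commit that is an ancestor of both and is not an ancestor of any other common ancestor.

Ancestors of E: {E, G}.
Ancestors of B: {B, G}.
Common ancestors: {G}.
The only common ancestor is G, so it is the merge base.

G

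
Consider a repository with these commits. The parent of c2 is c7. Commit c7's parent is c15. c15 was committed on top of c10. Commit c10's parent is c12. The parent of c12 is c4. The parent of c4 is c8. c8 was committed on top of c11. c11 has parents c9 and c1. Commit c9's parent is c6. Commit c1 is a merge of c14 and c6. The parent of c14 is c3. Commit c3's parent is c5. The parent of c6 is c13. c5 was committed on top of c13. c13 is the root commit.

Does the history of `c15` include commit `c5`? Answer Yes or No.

Ancestors of c15 (commits reachable by following parents): {c1, c10, c11, c12, c13, c14, c15, c3, c4, c5, c6, c8, c9}.
c5 is in that set, so it is an ancestor of c15.

Yes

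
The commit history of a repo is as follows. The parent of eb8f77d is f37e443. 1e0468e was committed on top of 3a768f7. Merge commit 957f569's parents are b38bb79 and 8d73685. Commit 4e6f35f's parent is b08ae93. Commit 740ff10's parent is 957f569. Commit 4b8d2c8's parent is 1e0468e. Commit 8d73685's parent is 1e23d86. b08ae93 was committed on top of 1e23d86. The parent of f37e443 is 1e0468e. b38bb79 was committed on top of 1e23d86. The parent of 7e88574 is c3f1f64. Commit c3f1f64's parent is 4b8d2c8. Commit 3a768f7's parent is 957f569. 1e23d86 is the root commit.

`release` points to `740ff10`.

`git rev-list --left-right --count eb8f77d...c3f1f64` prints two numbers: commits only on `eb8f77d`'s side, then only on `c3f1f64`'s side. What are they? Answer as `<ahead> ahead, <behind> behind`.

2 ahead, 2 behind

Reachable from eb8f77d: {1e0468e, 1e23d86, 3a768f7, 8d73685, 957f569, b38bb79, eb8f77d, f37e443}.
Reachable from c3f1f64: {1e0468e, 1e23d86, 3a768f7, 4b8d2c8, 8d73685, 957f569, b38bb79, c3f1f64}.
Only in eb8f77d's history (ahead): {eb8f77d, f37e443} — 2.
Only in c3f1f64's history (behind): {4b8d2c8, c3f1f64} — 2.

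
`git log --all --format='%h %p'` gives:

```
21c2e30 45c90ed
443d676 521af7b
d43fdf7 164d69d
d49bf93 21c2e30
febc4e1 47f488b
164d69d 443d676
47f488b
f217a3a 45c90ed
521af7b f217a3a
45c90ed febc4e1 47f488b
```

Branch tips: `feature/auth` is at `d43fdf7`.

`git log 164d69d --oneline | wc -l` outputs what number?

Walking parent pointers from 164d69d: reachable set = {164d69d, 443d676, 45c90ed, 47f488b, 521af7b, f217a3a, febc4e1}.
That is 7 commits.

7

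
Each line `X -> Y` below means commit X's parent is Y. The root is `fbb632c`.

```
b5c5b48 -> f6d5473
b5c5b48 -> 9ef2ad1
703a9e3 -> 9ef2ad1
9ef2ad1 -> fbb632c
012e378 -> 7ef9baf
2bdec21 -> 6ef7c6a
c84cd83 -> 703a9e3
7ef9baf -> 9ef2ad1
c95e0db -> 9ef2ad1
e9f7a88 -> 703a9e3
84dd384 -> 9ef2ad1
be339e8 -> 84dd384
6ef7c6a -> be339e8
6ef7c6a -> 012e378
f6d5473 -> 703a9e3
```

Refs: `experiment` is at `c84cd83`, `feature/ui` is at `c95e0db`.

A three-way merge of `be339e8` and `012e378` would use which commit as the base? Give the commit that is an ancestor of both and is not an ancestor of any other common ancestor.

9ef2ad1

Ancestors of be339e8: {84dd384, 9ef2ad1, be339e8, fbb632c}.
Ancestors of 012e378: {012e378, 7ef9baf, 9ef2ad1, fbb632c}.
Common ancestors: {9ef2ad1, fbb632c}.
Among these, 9ef2ad1 is not an ancestor of any other common ancestor — it is the merge base.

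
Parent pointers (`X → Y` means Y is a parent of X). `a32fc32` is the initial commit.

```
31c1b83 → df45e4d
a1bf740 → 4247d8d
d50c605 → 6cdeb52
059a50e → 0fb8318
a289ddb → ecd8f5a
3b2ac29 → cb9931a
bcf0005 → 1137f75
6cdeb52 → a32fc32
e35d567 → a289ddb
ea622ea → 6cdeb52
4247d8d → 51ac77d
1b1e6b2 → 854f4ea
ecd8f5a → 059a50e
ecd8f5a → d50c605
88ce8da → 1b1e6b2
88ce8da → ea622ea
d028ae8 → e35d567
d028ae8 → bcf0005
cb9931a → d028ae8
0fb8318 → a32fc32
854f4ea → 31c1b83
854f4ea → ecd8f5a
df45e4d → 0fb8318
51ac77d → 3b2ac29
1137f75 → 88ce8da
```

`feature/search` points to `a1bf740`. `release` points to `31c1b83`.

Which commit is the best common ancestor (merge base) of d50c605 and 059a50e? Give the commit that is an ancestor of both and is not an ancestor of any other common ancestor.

a32fc32

Ancestors of d50c605: {6cdeb52, a32fc32, d50c605}.
Ancestors of 059a50e: {059a50e, 0fb8318, a32fc32}.
Common ancestors: {a32fc32}.
The only common ancestor is a32fc32, so it is the merge base.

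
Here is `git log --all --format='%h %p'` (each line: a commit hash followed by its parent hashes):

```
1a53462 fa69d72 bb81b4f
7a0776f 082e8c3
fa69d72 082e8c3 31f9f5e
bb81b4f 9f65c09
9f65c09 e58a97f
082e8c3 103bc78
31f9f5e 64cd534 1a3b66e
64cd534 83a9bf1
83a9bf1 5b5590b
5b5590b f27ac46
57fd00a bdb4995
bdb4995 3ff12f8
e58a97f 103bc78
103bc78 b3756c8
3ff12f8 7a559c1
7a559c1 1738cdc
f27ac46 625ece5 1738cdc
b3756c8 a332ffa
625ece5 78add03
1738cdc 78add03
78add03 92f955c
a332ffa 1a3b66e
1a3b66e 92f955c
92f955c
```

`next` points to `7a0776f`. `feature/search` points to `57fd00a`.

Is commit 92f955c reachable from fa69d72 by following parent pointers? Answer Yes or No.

Yes

Ancestors of fa69d72 (commits reachable by following parents): {082e8c3, 103bc78, 1738cdc, 1a3b66e, 31f9f5e, 5b5590b, 625ece5, 64cd534, 78add03, 83a9bf1, 92f955c, a332ffa, b3756c8, f27ac46, fa69d72}.
92f955c is in that set, so it is an ancestor of fa69d72.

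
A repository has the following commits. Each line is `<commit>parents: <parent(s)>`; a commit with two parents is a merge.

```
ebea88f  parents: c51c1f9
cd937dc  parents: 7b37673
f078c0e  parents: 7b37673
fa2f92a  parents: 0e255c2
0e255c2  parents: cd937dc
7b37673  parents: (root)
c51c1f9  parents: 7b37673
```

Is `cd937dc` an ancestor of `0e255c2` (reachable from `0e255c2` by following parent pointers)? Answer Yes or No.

Yes

Ancestors of 0e255c2 (commits reachable by following parents): {0e255c2, 7b37673, cd937dc}.
cd937dc is in that set, so it is an ancestor of 0e255c2.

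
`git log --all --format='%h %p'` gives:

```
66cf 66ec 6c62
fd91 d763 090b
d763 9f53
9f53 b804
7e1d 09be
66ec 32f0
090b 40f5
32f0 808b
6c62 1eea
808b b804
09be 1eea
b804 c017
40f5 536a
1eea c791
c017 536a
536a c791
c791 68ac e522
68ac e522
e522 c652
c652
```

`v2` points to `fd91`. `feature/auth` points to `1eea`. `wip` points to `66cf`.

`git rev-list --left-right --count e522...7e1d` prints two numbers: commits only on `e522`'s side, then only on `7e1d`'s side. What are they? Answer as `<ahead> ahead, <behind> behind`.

0 ahead, 5 behind

Reachable from e522: {c652, e522}.
Reachable from 7e1d: {09be, 1eea, 68ac, 7e1d, c652, c791, e522}.
Only in e522's history (ahead): {} — 0.
Only in 7e1d's history (behind): {09be, 1eea, 68ac, 7e1d, c791} — 5.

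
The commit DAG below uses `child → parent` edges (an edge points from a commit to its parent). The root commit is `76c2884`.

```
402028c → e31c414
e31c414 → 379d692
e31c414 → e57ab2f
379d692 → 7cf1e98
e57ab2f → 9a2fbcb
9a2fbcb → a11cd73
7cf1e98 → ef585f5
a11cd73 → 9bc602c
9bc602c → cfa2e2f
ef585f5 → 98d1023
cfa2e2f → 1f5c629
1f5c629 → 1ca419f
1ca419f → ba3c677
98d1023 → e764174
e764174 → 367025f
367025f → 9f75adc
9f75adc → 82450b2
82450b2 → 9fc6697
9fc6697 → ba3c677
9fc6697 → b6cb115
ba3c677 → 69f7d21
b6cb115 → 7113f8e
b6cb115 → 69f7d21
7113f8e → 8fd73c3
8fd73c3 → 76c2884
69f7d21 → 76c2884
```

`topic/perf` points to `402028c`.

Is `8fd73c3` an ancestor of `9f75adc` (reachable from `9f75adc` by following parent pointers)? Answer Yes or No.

Yes

Ancestors of 9f75adc (commits reachable by following parents): {69f7d21, 7113f8e, 76c2884, 82450b2, 8fd73c3, 9f75adc, 9fc6697, b6cb115, ba3c677}.
8fd73c3 is in that set, so it is an ancestor of 9f75adc.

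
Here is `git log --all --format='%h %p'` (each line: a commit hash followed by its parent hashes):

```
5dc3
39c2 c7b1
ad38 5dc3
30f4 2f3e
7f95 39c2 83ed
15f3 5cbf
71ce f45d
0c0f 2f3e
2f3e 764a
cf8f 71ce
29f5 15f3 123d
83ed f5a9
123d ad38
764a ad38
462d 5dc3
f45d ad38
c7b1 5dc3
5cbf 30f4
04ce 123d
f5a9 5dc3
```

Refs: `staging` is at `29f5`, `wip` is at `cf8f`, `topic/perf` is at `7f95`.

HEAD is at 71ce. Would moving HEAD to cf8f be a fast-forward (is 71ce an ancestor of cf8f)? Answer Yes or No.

Yes

A fast-forward from 71ce to cf8f is possible iff 71ce is an ancestor of cf8f.
Ancestors of cf8f: {5dc3, 71ce, ad38, cf8f, f45d}.
71ce is among them, so fast-forward is possible.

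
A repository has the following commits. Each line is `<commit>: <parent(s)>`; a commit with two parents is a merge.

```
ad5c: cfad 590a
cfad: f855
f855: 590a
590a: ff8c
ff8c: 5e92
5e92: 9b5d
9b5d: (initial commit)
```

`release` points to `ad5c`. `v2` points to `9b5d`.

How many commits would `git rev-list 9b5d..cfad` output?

5

Reachable from cfad: {590a, 5e92, 9b5d, cfad, f855, ff8c}.
Reachable from 9b5d: {9b5d}.
In cfad's history but not 9b5d's: {590a, 5e92, cfad, f855, ff8c} — 5 commits.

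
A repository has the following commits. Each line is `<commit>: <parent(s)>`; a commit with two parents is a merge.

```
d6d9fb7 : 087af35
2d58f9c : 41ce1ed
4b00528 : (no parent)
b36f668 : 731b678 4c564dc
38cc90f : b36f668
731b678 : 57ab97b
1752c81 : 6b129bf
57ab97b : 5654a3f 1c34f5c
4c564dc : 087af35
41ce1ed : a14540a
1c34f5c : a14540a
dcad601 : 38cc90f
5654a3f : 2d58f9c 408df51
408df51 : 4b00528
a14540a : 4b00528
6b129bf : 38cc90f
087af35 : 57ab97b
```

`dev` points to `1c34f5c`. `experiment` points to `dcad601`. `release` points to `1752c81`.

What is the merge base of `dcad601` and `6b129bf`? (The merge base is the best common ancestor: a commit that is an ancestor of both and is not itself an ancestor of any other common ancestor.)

Ancestors of dcad601: {087af35, 1c34f5c, 2d58f9c, 38cc90f, 408df51, 41ce1ed, 4b00528, 4c564dc, 5654a3f, 57ab97b, 731b678, a14540a, b36f668, dcad601}.
Ancestors of 6b129bf: {087af35, 1c34f5c, 2d58f9c, 38cc90f, 408df51, 41ce1ed, 4b00528, 4c564dc, 5654a3f, 57ab97b, 6b129bf, 731b678, a14540a, b36f668}.
Common ancestors: {087af35, 1c34f5c, 2d58f9c, 38cc90f, 408df51, 41ce1ed, 4b00528, 4c564dc, 5654a3f, 57ab97b, 731b678, a14540a, b36f668}.
Among these, 38cc90f is not an ancestor of any other common ancestor — it is the merge base.

38cc90f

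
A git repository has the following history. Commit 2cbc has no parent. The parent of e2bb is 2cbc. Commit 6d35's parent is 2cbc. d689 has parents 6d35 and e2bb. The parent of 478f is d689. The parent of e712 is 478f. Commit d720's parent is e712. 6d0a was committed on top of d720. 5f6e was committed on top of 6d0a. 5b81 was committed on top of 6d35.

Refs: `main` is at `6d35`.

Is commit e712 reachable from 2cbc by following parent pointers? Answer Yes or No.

Ancestors of 2cbc: {2cbc}.
e712 is not in that set, so it is not an ancestor of 2cbc.

No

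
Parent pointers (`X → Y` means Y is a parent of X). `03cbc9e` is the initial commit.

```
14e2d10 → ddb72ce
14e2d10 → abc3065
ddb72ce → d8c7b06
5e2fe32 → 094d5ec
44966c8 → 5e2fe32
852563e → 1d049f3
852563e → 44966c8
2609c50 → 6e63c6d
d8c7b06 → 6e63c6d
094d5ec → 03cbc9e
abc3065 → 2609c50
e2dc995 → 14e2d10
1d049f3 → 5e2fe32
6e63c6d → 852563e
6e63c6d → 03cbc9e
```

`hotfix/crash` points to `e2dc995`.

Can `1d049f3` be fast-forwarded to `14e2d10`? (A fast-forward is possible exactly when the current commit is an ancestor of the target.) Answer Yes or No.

Yes

A fast-forward from 1d049f3 to 14e2d10 is possible iff 1d049f3 is an ancestor of 14e2d10.
Ancestors of 14e2d10: {03cbc9e, 094d5ec, 14e2d10, 1d049f3, 2609c50, 44966c8, 5e2fe32, 6e63c6d, 852563e, abc3065, d8c7b06, ddb72ce}.
1d049f3 is among them, so fast-forward is possible.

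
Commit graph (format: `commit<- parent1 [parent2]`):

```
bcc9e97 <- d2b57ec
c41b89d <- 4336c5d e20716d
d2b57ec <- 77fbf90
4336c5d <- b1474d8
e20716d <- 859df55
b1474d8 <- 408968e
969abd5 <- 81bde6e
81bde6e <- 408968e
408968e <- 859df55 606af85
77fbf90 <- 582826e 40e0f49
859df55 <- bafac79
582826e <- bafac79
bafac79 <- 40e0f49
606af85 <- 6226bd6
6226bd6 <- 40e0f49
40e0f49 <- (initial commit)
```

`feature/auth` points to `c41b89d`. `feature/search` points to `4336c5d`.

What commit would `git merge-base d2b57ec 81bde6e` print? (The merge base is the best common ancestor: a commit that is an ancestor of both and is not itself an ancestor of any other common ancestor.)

bafac79

Ancestors of d2b57ec: {40e0f49, 582826e, 77fbf90, bafac79, d2b57ec}.
Ancestors of 81bde6e: {408968e, 40e0f49, 606af85, 6226bd6, 81bde6e, 859df55, bafac79}.
Common ancestors: {40e0f49, bafac79}.
Among these, bafac79 is not an ancestor of any other common ancestor — it is the merge base.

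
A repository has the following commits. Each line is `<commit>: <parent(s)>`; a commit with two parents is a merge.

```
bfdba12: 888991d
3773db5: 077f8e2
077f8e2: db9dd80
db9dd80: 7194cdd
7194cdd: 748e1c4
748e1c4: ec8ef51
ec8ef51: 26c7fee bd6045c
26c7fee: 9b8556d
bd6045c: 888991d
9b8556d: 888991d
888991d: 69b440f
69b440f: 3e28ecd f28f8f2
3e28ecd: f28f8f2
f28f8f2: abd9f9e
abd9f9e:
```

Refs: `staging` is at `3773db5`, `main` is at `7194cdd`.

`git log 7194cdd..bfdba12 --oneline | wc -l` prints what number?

Reachable from bfdba12: {3e28ecd, 69b440f, 888991d, abd9f9e, bfdba12, f28f8f2}.
Reachable from 7194cdd: {26c7fee, 3e28ecd, 69b440f, 7194cdd, 748e1c4, 888991d, 9b8556d, abd9f9e, bd6045c, ec8ef51, f28f8f2}.
In bfdba12's history but not 7194cdd's: {bfdba12} — 1 commit.

1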